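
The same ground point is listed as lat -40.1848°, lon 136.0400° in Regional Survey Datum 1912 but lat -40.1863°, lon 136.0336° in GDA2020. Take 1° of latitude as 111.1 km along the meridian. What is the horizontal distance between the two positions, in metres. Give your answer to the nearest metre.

Δφ = -40.1863° − -40.1848° = -0.0015°; Δλ = 136.0336° − 136.0400° = -0.0064°.
ΔN = Δφ × 111100 = -166.7 m; ΔE = Δλ × 111100 × cos(-40.1848°) = -0.0064 × 111100 × 0.763967 = -543.2 m.
Distance = √(ΔE² + ΔN²) = √((-543.2)² + (-166.7)²) = 568.2 m.

568 m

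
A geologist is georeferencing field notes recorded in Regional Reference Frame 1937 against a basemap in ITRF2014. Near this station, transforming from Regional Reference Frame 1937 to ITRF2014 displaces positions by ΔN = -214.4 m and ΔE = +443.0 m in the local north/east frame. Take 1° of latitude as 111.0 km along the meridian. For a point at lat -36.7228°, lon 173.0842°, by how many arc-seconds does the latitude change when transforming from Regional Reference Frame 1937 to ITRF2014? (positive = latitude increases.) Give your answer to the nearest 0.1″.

Δφ = -7.0″

1° of latitude = 111.0 km, so Δφ = -214.4 / 111000 = -0.0019315° = -6.954″.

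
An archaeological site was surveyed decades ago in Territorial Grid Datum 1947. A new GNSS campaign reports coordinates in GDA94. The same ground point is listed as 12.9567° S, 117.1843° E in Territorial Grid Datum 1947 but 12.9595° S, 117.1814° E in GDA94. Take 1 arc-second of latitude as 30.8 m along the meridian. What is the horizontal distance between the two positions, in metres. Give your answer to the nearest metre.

Δφ = -12.9595° − -12.9567° = -0.0028°; Δλ = 117.1814° − 117.1843° = -0.0029°.
1° of latitude = 3600 × 30.80 = 110880 m.
ΔN = Δφ × 110880 = -310.5 m; ΔE = Δλ × 110880 × cos(-12.9567°) = -0.0029 × 110880 × 0.974540 = -313.4 m.
Distance = √(ΔE² + ΔN²) = √((-313.4)² + (-310.5)²) = 441.1 m.

441 m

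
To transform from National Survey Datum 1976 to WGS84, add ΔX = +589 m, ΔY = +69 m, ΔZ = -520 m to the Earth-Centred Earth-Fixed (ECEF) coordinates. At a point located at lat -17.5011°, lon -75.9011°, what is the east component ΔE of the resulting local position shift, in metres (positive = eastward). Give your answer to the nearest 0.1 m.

ΔE = 588.1 m

The local east axis at (φ, λ) is (−sin λ, cos λ, 0), so ΔE = −sin(-75.9011°)·589 + cos(-75.9011°)·69 = 588.07 m.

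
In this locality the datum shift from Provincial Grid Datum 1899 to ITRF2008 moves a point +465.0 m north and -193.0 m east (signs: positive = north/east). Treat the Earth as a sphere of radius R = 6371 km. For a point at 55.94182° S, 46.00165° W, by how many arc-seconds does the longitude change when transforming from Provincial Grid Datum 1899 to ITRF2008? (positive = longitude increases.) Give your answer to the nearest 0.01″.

At latitude -55.94182°, cos φ = 0.560034.
One radian of longitude at latitude φ spans R cos φ, so Δλ = ΔE / (R cos φ) = -193.0 / (6371000 × 0.560034) = -5.4092e-05 rad = -11.157″.

Δλ = -11.16″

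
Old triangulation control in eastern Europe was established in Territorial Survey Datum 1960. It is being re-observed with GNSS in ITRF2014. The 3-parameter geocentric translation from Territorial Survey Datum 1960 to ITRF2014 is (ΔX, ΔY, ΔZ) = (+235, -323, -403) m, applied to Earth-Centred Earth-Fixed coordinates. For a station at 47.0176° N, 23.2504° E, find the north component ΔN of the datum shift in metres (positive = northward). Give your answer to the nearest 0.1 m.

The local north axis is (−sin φ cos λ, −sin φ sin λ, cos φ), giving ΔN = -157.956 + 93.277 − 274.755 = -339.43 m.

ΔN = -339.4 m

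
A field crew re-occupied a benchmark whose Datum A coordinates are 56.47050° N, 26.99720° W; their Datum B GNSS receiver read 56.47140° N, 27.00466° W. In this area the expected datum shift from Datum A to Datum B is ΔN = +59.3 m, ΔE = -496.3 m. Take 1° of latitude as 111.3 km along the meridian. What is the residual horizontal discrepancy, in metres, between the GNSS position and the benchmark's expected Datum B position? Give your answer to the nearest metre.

Observed coordinate differences: Δφ = +0.00090°, Δλ = -0.00746°.
Converting to metres (1° lat = 111300 m, cos φ = 0.552366): observed ΔN = 100.2 m, observed ΔE = -458.6 m.
Subtracting the expected shift leaves a residual of 100.2 − (59.3) = 40.9 m north and -458.6 − (-496.3) = 37.7 m east.
Residual distance = √(40.9² + 37.7²) = 55.6 m.

56 m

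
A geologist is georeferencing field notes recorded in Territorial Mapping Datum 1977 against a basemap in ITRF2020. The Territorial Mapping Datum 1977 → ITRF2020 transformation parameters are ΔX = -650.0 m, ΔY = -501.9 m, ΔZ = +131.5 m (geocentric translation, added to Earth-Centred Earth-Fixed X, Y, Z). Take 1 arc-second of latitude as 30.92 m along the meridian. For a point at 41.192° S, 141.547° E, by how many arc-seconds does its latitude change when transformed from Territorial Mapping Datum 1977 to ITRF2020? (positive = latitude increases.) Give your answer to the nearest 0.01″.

Δφ = 7.39″

sin φ = -0.658584, cos φ = 0.752507, sin λ = 0.621872, cos λ = -0.783119.
North component: ΔN = −sin φ cos λ·ΔX − sin φ sin λ·ΔY + cos φ·ΔZ = −(-0.658584)(-0.783119)(-650.0) − (-0.658584)(0.621872)(-501.9) + (0.752507)(131.5) = 228.64 m.
1° of latitude spans 3600 × 30.92 = 111312 m, so Δφ = 228.64 / 111312 × 3600 = 7.394″.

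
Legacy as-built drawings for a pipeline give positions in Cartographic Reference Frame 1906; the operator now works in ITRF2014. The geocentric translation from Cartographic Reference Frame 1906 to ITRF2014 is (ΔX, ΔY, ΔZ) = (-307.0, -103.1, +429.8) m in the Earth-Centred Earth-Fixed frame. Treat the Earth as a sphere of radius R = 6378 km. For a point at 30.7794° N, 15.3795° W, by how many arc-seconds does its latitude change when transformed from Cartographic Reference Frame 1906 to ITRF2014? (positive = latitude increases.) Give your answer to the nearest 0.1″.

sin φ = 0.511734, cos φ = 0.859144, sin λ = -0.265211, cos λ = 0.964190.
North component: ΔN = −sin φ cos λ·ΔX − sin φ sin λ·ΔY + cos φ·ΔZ = −(0.511734)(0.964190)(-307.0) − (0.511734)(-0.265211)(-103.1) + (0.859144)(429.8) = 506.74 m.
1° of latitude spans πR/180 = 111317 m, so Δφ = 506.74 / 111317 × 3600 = 16.388″.

Δφ = 16.4″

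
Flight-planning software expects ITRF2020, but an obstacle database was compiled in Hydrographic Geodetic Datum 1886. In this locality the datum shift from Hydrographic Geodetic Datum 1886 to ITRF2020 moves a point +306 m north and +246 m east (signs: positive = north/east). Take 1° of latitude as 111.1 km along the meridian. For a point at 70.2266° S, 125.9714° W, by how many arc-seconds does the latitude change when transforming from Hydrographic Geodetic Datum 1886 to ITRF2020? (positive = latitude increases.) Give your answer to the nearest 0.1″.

Δφ = 9.9″

1° of latitude = 111.1 km, so Δφ = 306.0 / 111100 = 0.0027543° = 9.915″.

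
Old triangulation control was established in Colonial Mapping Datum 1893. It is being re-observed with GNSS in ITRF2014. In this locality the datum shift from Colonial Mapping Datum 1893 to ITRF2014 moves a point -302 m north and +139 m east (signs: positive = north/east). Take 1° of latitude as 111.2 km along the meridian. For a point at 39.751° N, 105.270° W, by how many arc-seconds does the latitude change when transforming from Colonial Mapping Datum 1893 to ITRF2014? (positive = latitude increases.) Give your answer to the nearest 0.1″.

Δφ = -9.8″

1° of latitude = 111.2 km, so Δφ = -302.0 / 111200 = -0.0027158° = -9.777″.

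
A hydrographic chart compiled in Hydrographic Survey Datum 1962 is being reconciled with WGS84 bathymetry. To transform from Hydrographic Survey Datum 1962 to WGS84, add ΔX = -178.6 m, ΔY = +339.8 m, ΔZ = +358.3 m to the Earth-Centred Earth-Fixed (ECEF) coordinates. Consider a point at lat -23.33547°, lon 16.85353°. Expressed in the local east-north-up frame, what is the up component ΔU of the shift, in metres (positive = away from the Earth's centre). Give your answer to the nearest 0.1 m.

ΔU = -208.4 m

The local up (radial) axis is (cos φ cos λ, cos φ sin λ, sin φ), giving ΔU = -156.947 + 90.458 − 141.928 = -208.42 m.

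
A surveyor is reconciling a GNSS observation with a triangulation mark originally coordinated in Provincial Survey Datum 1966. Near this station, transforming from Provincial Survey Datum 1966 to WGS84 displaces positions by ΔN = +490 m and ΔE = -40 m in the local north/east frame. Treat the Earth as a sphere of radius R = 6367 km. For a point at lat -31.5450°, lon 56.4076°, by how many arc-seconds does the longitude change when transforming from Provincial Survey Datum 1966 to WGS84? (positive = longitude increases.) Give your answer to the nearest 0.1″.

Δλ = -1.5″

At latitude -31.5450°, cos φ = 0.852230.
One radian of longitude at latitude φ spans R cos φ, so Δλ = ΔE / (R cos φ) = -40.0 / (6367000 × 0.852230) = -7.3717e-06 rad = -1.521″.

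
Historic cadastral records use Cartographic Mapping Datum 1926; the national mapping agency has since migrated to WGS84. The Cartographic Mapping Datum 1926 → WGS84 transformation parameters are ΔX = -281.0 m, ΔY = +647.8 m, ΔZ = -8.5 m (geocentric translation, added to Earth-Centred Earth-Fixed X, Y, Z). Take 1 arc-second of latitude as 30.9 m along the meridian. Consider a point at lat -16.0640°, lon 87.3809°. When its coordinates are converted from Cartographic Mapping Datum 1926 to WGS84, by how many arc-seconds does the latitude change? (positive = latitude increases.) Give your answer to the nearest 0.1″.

Δφ = 5.4″

sin φ = -0.276711, cos φ = 0.960953, sin λ = 0.998955, cos λ = 0.045696.
North component: ΔN = −sin φ cos λ·ΔX − sin φ sin λ·ΔY + cos φ·ΔZ = −(-0.276711)(0.045696)(-281.0) − (-0.276711)(0.998955)(647.8) + (0.960953)(-8.5) = 167.34 m.
1° of latitude spans 3600 × 30.90 = 111240 m, so Δφ = 167.34 / 111240 × 3600 = 5.416″.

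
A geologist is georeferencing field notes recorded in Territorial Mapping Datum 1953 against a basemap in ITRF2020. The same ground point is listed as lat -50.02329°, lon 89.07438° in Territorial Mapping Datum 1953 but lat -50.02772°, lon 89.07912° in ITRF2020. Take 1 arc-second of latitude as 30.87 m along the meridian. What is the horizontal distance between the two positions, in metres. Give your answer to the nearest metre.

Δφ = -50.02772° − -50.02329° = -0.00443°; Δλ = 89.07912° − 89.07438° = +0.00474°.
1° of latitude = 3600 × 30.87 = 111132 m.
ΔN = Δφ × 111132 = -492.3 m; ΔE = Δλ × 111132 × cos(-50.02329°) = +0.00474 × 111132 × 0.642476 = 338.4 m.
Distance = √(ΔE² + ΔN²) = √(338.4² + (-492.3)²) = 597.4 m.

597 m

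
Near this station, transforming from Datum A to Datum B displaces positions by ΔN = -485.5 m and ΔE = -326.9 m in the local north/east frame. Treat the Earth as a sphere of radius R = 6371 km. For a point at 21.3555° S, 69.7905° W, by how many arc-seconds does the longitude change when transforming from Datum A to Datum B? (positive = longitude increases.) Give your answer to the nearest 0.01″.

At latitude -21.3555°, cos φ = 0.931339.
One radian of longitude at latitude φ spans R cos φ, so Δλ = ΔE / (R cos φ) = -326.9 / (6371000 × 0.931339) = -5.5093e-05 rad = -11.364″.

Δλ = -11.36″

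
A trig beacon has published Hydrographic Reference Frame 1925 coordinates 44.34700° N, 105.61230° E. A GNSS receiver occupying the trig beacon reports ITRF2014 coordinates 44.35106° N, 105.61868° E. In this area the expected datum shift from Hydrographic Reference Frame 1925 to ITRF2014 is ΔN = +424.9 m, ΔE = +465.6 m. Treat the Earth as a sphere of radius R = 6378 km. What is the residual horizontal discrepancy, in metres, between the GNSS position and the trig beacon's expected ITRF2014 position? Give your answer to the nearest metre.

50 m

Observed coordinate differences: Δφ = +0.00406°, Δλ = +0.00638°.
Converting to metres (1° lat = 111317 m, cos φ = 0.715120): observed ΔN = 451.9 m, observed ΔE = 507.9 m.
Subtracting the expected shift leaves a residual of 451.9 − (424.9) = 27.0 m north and 507.9 − (465.6) = 42.3 m east.
Residual distance = √(27.0² + 42.3²) = 50.2 m.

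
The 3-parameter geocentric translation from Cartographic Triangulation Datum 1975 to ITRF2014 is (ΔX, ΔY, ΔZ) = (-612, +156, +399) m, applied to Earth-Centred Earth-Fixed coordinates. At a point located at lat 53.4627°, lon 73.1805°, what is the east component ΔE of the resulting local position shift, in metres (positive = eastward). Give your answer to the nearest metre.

At φ = 53.4627°, λ = 73.1805°: sin φ = 0.803469, cos φ = 0.595346, sin λ = 0.957221, cos λ = 0.289358.
ΔE = −sin λ·ΔX + cos λ·ΔY = −(0.957221)·(-612) + (0.289358)·(156) = 630.96 m.

ΔE = 631 m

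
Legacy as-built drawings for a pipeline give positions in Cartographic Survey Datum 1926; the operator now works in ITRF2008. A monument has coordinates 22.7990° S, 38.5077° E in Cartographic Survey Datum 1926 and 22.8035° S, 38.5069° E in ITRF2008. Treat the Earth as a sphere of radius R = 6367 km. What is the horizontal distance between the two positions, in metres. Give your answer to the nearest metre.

507 m

Δφ = -22.8035° − -22.7990° = -0.0045°; Δλ = 38.5069° − 38.5077° = -0.0008°.
1° along a meridian = πR/180 = 111125 m.
ΔN = Δφ × 111125 = -500.1 m; ΔE = Δλ × 111125 × cos(-22.7990°) = -0.0008 × 111125 × 0.921870 = -82.0 m.
Distance = √(ΔE² + ΔN²) = √((-82.0)² + (-500.1)²) = 506.7 m.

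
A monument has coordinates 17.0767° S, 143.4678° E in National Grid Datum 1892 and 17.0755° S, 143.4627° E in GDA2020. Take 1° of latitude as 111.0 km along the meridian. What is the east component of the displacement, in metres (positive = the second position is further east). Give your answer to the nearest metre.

ΔE = -541 m

Δφ = -17.0755° − -17.0767° = +0.0012°; Δλ = 143.4627° − 143.4678° = -0.0051°.
ΔN = Δφ × 111000 = 133.2 m; ΔE = Δλ × 111000 × cos(-17.0767°) = -0.0051 × 111000 × 0.955913 = -541.1 m.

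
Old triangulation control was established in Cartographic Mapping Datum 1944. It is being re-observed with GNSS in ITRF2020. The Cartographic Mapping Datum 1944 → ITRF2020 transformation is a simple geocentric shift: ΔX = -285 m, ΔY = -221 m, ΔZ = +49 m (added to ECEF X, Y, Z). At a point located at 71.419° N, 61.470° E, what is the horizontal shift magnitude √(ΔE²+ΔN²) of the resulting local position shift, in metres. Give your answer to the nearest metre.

At φ = 71.419°, λ = 61.470°: sin φ = 0.947874, cos φ = 0.318645, sin λ = 0.878567, cos λ = 0.477619.
ΔE = −sin λ·ΔX + cos λ·ΔY = −(0.878567)·(-285) + (0.477619)·(-221) = 144.84 m.
ΔN = −sin φ cos λ·ΔX − sin φ sin λ·ΔY + cos φ·ΔZ = −(0.947874)(0.477619)(-285) − (0.947874)(0.878567)(-221) + (0.318645)(49) = 328.68 m.
Horizontal magnitude = √(ΔE² + ΔN²) = √(144.84² + 328.68²) = 359.18 m.

359 m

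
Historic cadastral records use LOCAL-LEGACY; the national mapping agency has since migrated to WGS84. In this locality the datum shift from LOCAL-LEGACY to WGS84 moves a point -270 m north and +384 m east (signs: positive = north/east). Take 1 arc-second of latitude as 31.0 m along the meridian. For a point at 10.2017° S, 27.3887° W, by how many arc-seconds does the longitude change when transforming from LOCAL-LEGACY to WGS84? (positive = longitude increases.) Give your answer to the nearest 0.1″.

Δλ = 12.6″

At latitude -10.2017°, cos φ = 0.984190.
1″ of longitude at this latitude = 31.00 × cos φ = 30.5099 m, so Δλ = 384.0 / 30.5099 = 12.586″.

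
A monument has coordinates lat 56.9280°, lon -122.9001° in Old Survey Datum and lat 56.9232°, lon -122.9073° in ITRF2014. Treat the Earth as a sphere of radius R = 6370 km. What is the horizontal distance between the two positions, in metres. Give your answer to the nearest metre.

Δφ = 56.9232° − 56.9280° = -0.0048°; Δλ = -122.9073° − -122.9001° = -0.0072°.
1° along a meridian = πR/180 = 111177 m.
ΔN = Δφ × 111177 = -533.7 m; ΔE = Δλ × 111177 × cos(56.9280°) = -0.0072 × 111177 × 0.545693 = -436.8 m.
Distance = √(ΔE² + ΔN²) = √((-436.8)² + (-533.7)²) = 689.6 m.

690 m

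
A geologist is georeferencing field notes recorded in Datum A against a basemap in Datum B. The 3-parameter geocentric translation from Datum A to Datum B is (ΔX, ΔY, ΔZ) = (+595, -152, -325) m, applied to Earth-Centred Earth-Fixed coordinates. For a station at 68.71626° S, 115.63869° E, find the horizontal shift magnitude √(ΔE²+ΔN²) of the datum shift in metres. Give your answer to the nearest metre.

The local east axis at (φ, λ) is (−sin λ, cos λ, 0), so ΔE = −sin(115.63869°)·595 + cos(115.63869°)·(-152) = -470.65 m.
The local north axis is (−sin φ cos λ, −sin φ sin λ, cos φ), giving ΔN = -239.894 − 127.688 − 117.971 = -485.55 m.
Horizontal magnitude = √(ΔE² + ΔN²) = √((-470.65)² + (-485.55)²) = 676.22 m.

676 m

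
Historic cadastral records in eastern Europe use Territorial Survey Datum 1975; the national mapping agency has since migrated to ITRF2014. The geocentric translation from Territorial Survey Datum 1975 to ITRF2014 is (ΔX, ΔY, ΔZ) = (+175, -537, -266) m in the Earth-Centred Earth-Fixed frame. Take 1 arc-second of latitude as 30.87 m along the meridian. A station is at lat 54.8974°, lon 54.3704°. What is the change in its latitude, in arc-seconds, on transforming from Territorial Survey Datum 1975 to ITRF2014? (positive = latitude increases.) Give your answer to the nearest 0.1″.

Δφ = 3.9″

sin φ = 0.818124, cos φ = 0.575042, sin λ = 0.812800, cos λ = 0.582543.
North component: ΔN = −sin φ cos λ·ΔX − sin φ sin λ·ΔY + cos φ·ΔZ = −(0.818124)(0.582543)(175) − (0.818124)(0.812800)(-537) + (0.575042)(-266) = 120.72 m.
1° of latitude spans 3600 × 30.87 = 111132 m, so Δφ = 120.72 / 111132 × 3600 = 3.911″.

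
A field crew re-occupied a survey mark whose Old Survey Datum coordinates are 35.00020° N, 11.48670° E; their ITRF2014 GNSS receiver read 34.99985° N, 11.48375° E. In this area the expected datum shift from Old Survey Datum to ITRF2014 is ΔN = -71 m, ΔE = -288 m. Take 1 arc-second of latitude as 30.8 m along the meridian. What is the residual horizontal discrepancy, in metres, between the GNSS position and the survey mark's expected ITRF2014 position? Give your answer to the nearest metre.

38 m

Observed coordinate differences: Δφ = -0.00035°, Δλ = -0.00295°.
Converting to metres (1° lat = 110880 m, cos φ = 0.819150): observed ΔN = -38.8 m, observed ΔE = -267.9 m.
Subtracting the expected shift leaves a residual of -38.8 − (-71) = 32.2 m north and -267.9 − (-288) = 20.1 m east.
Residual distance = √(32.2² + 20.1²) = 37.9 m.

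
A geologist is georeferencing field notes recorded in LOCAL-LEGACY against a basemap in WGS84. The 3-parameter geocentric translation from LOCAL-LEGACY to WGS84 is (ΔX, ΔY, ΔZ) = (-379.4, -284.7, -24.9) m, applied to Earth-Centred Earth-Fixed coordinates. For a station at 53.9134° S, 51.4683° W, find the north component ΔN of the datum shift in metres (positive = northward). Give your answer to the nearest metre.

ΔN = -26 m

At φ = -53.9134°, λ = -51.4683°: sin φ = -0.808128, cos φ = 0.589007, sin λ = -0.782264, cos λ = 0.622948.
ΔN = −sin φ cos λ·ΔX − sin φ sin λ·ΔY + cos φ·ΔZ = −(-0.808128)(0.622948)(-379.4) − (-0.808128)(-0.782264)(-284.7) + (0.589007)(-24.9) = -25.69 m.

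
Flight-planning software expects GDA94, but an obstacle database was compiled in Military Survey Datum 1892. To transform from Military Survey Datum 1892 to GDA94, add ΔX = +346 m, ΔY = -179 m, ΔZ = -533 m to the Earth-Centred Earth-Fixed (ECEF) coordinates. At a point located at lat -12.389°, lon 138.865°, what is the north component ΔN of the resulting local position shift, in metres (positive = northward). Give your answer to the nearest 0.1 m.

The local north axis is (−sin φ cos λ, −sin φ sin λ, cos φ), giving ΔN = -55.910 − 25.264 − 520.588 = -601.76 m.

ΔN = -601.8 m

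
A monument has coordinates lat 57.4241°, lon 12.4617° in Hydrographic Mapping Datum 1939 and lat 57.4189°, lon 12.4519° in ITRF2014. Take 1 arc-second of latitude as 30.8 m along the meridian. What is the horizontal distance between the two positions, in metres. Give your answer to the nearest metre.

Δφ = 57.4189° − 57.4241° = -0.0052°; Δλ = 12.4519° − 12.4617° = -0.0098°.
1° of latitude = 3600 × 30.80 = 110880 m.
ΔN = Δφ × 110880 = -576.6 m; ΔE = Δλ × 110880 × cos(57.4241°) = -0.0098 × 110880 × 0.538416 = -585.1 m.
Distance = √(ΔE² + ΔN²) = √((-585.1)² + (-576.6)²) = 821.4 m.

821 m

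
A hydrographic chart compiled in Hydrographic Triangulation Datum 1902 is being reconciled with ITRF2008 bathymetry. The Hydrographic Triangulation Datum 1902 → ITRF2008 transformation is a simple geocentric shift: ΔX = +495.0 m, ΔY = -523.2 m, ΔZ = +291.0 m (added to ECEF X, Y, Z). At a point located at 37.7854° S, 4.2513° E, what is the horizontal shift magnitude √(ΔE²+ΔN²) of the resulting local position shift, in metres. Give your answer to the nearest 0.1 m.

The local east axis at (φ, λ) is (−sin λ, cos λ, 0), so ΔE = −sin(4.2513°)·495.0 + cos(4.2513°)·(-523.2) = -558.46 m.
The local north axis is (−sin φ cos λ, −sin φ sin λ, cos φ), giving ΔN = 302.455 − 23.764 + 229.981 = 508.67 m.
Horizontal magnitude = √(ΔE² + ΔN²) = √((-558.46)² + 508.67²) = 755.39 m.

755.4 m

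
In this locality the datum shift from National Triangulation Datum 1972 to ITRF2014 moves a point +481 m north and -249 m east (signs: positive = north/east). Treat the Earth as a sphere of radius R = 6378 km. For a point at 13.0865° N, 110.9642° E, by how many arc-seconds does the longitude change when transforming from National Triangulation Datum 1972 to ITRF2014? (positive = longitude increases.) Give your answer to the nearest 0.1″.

Δλ = -8.3″

At latitude 13.0865°, cos φ = 0.974029.
One radian of longitude at latitude φ spans R cos φ, so Δλ = ΔE / (R cos φ) = -249.0 / (6378000 × 0.974029) = -4.0081e-05 rad = -8.267″.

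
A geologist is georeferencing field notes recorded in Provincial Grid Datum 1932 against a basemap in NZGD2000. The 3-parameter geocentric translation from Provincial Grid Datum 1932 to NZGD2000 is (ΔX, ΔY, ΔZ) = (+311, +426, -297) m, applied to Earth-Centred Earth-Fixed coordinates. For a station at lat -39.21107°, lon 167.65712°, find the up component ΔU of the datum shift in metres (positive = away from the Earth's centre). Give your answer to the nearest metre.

The local up (radial) axis is (cos φ cos λ, cos φ sin λ, sin φ), giving ΔU = -235.400 + 70.557 + 187.757 = 22.91 m.

ΔU = 23 m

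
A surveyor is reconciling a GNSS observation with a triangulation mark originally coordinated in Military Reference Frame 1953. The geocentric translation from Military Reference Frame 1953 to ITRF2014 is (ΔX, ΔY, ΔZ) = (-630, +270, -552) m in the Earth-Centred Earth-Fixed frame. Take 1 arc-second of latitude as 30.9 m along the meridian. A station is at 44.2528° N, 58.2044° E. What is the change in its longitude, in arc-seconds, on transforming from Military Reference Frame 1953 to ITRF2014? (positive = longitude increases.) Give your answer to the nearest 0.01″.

sin φ = 0.697825, cos φ = 0.716268, sin λ = 0.849933, cos λ = 0.526891.
East component: ΔE = −sin λ·ΔX + cos λ·ΔY = −(0.849933)(-630) + (0.526891)(270) = 677.72 m.
1° of latitude spans 3600 × 30.90 = 111240 m; at latitude φ, 1° of longitude spans that × cos φ = 79677.6 m, so Δλ = 677.72 / 79677.6 × 3600 = 30.621″.

Δλ = 30.62″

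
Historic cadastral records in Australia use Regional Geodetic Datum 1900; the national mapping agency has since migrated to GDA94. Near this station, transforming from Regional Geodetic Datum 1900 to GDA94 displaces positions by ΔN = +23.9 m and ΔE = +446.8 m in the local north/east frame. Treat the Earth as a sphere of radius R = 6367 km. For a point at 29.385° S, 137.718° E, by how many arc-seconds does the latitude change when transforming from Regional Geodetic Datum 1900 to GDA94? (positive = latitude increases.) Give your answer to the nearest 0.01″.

On a sphere of radius R, 1 rad of latitude = R, so Δφ = ΔN / R = 23.9 / 6367000 = 3.7537e-06 rad = 0.774″.

Δφ = 0.77″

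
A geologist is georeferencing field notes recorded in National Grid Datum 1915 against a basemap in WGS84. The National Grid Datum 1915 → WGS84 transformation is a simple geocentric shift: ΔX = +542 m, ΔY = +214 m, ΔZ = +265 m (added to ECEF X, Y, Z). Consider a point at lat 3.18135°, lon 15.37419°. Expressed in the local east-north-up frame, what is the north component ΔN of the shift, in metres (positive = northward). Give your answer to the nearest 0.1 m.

ΔN = 232.4 m

The local north axis is (−sin φ cos λ, −sin φ sin λ, cos φ), giving ΔN = -29.003 − 3.149 + 264.592 = 232.44 m.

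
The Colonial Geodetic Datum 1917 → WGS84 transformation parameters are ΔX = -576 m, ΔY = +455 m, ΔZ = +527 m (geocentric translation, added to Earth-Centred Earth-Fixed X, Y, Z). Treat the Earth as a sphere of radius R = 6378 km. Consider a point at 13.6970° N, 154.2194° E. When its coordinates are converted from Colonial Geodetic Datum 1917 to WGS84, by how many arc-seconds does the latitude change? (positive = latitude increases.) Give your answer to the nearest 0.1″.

Δφ = 11.1″

sin φ = 0.236787, cos φ = 0.971562, sin λ = 0.434926, cos λ = -0.900466.
North component: ΔN = −sin φ cos λ·ΔX − sin φ sin λ·ΔY + cos φ·ΔZ = −(0.236787)(-0.900466)(-576) − (0.236787)(0.434926)(455) + (0.971562)(527) = 342.34 m.
1° of latitude spans πR/180 = 111317 m, so Δφ = 342.34 / 111317 × 3600 = 11.071″.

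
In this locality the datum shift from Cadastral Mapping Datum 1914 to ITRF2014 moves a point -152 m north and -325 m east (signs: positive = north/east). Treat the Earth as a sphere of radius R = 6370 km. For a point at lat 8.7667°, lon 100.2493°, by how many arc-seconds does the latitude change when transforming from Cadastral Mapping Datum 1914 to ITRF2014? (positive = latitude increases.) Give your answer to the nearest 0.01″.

On a sphere of radius R, 1 rad of latitude = R, so Δφ = ΔN / R = -152.0 / 6370000 = -2.3862e-05 rad = -4.922″.

Δφ = -4.92″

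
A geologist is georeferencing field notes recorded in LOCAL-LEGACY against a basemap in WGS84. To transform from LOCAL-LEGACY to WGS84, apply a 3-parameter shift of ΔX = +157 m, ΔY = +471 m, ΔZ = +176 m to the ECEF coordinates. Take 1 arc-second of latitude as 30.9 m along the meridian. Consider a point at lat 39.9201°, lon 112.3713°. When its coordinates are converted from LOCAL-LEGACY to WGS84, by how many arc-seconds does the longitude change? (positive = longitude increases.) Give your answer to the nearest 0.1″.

sin φ = 0.641719, cos φ = 0.766940, sin λ = 0.924737, cos λ = -0.380607.
East component: ΔE = −sin λ·ΔX + cos λ·ΔY = −(0.924737)(157) + (-0.380607)(471) = -324.45 m.
1° of latitude spans 3600 × 30.90 = 111240 m; at latitude φ, 1° of longitude spans that × cos φ = 85314.4 m, so Δλ = -324.45 / 85314.4 × 3600 = -13.691″.

Δλ = -13.7″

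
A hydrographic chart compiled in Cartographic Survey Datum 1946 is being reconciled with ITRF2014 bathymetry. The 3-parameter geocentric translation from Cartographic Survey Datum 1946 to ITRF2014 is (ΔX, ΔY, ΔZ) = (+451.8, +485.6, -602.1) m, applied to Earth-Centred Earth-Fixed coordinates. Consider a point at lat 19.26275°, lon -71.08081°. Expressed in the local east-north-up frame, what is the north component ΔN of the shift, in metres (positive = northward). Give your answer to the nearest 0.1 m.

ΔN = -465.2 m

The local north axis is (−sin φ cos λ, −sin φ sin λ, cos φ), giving ΔN = -48.327 + 151.545 − 568.392 = -465.17 m.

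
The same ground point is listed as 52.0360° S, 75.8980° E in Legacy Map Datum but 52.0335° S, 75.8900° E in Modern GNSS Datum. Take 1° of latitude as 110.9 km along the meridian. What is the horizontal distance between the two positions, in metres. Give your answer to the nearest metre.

Δφ = -52.0335° − -52.0360° = +0.0025°; Δλ = 75.8900° − 75.8980° = -0.0080°.
ΔN = Δφ × 110900 = 277.3 m; ΔE = Δλ × 110900 × cos(-52.0360°) = -0.0080 × 110900 × 0.615166 = -545.8 m.
Distance = √(ΔE² + ΔN²) = √((-545.8)² + 277.3²) = 612.2 m.

612 m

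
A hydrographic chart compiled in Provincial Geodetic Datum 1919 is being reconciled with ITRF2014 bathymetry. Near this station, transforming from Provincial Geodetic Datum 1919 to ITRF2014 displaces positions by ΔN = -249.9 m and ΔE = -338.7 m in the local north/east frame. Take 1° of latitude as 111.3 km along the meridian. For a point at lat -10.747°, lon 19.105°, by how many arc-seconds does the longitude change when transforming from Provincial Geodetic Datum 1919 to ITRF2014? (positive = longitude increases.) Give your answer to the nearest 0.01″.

Δλ = -11.15″

At latitude -10.747°, cos φ = 0.982460.
1° of longitude at this latitude = 111.3 × cos φ = 109.35 km, so Δλ = -338.7 / 109347.8 = -0.0030975° = -11.151″.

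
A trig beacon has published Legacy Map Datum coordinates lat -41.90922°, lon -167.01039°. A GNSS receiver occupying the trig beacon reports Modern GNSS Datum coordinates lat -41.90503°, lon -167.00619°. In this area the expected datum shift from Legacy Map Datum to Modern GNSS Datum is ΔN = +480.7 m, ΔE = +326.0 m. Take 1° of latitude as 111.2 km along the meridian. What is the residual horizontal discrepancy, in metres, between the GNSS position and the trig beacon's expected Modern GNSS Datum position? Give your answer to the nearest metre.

26 m

Observed coordinate differences: Δφ = +0.00419°, Δλ = +0.00420°.
Converting to metres (1° lat = 111200 m, cos φ = 0.744204): observed ΔN = 465.9 m, observed ΔE = 347.6 m.
Subtracting the expected shift leaves a residual of 465.9 − (480.7) = -14.8 m north and 347.6 − (326.0) = 21.6 m east.
Residual distance = √((-14.8)² + 21.6²) = 26.1 m.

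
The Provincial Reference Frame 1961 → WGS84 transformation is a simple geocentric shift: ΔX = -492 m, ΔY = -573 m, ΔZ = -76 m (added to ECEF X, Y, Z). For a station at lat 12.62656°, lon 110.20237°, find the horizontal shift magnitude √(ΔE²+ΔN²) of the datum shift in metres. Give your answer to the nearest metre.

The local east axis at (φ, λ) is (−sin λ, cos λ, 0), so ΔE = −sin(110.20237°)·(-492) + cos(110.20237°)·(-573) = 659.61 m.
The local north axis is (−sin φ cos λ, −sin φ sin λ, cos φ), giving ΔN = -37.141 + 117.549 − 74.162 = 6.25 m.
Horizontal magnitude = √(ΔE² + ΔN²) = √(659.61² + 6.25²) = 659.64 m.

660 m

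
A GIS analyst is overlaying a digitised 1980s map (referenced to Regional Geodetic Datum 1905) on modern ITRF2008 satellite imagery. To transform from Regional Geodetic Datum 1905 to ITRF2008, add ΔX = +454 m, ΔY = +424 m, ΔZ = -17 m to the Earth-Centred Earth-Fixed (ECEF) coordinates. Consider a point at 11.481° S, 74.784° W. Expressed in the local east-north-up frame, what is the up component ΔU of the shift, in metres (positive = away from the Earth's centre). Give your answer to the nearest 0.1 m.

ΔU = -280.8 m

The local up (radial) axis is (cos φ cos λ, cos φ sin λ, sin φ), giving ΔU = 116.772 − 400.949 + 3.384 = -280.79 m.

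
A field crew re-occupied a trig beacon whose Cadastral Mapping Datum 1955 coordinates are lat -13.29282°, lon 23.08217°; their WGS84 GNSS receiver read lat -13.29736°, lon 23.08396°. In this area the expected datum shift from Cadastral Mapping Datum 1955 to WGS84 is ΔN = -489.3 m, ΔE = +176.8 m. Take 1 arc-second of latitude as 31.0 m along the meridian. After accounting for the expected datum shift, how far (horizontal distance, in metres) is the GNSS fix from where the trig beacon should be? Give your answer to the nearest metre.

Observed coordinate differences: Δφ = -0.00454°, Δλ = +0.00179°.
Converting to metres (1° lat = 111600 m, cos φ = 0.973208): observed ΔN = -506.7 m, observed ΔE = 194.4 m.
Subtracting the expected shift leaves a residual of -506.7 − (-489.3) = -17.4 m north and 194.4 − (176.8) = 17.6 m east.
Residual distance = √((-17.4)² + 17.6²) = 24.7 m.

25 m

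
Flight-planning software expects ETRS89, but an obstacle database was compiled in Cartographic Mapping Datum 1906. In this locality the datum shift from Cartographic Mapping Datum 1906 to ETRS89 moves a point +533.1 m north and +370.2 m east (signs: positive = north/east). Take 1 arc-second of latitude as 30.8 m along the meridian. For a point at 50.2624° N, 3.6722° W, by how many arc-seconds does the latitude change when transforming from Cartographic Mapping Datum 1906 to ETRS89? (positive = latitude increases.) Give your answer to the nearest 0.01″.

1″ of latitude = 30.80 m, so Δφ = 533.1 / 30.80 = 17.308″.

Δφ = 17.31″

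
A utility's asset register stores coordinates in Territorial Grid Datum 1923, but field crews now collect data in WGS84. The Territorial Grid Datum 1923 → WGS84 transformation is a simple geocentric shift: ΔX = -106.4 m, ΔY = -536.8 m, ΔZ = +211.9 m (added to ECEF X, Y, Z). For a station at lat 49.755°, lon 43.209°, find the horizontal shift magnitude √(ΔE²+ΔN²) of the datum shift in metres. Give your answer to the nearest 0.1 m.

At φ = 49.755°, λ = 43.209°: sin φ = 0.763289, cos φ = 0.646057, sin λ = 0.684662, cos λ = 0.728861.
ΔE = −sin λ·ΔX + cos λ·ΔY = −(0.684662)·(-106.4) + (0.728861)·(-536.8) = -318.40 m.
ΔN = −sin φ cos λ·ΔX − sin φ sin λ·ΔY + cos φ·ΔZ = −(0.763289)(0.728861)(-106.4) − (0.763289)(0.684662)(-536.8) + (0.646057)(211.9) = 476.62 m.
Horizontal magnitude = √(ΔE² + ΔN²) = √((-318.40)² + 476.62²) = 573.19 m.

573.2 m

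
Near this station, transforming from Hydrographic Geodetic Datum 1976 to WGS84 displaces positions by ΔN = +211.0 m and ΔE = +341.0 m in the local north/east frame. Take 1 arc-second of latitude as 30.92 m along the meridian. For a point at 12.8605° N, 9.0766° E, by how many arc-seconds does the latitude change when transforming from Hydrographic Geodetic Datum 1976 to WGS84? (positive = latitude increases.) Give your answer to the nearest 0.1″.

1″ of latitude = 30.92 m, so Δφ = 211.0 / 30.92 = 6.824″.

Δφ = 6.8″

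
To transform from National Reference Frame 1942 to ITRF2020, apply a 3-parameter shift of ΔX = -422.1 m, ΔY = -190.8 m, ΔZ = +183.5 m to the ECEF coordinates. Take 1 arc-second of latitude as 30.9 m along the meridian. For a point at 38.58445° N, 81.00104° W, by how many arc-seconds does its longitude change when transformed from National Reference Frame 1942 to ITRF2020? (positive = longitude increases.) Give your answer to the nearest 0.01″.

sin φ = 0.623667, cos φ = 0.781690, sin λ = -0.987691, cos λ = 0.156417.
East component: ΔE = −sin λ·ΔX + cos λ·ΔY = −(-0.987691)(-422.1) + (0.156417)(-190.8) = -446.75 m.
1° of latitude spans 3600 × 30.90 = 111240 m; at latitude φ, 1° of longitude spans that × cos φ = 86955.2 m, so Δλ = -446.75 / 86955.2 × 3600 = -18.496″.

Δλ = -18.50″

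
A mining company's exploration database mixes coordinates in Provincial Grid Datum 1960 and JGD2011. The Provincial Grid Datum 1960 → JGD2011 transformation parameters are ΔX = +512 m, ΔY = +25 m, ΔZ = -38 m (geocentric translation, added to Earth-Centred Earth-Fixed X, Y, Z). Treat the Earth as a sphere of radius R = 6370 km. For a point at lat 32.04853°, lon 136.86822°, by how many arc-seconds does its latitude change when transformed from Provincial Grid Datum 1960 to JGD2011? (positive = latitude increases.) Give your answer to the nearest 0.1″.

sin φ = 0.530637, cos φ = 0.847599, sin λ = 0.683679, cos λ = -0.729783.
North component: ΔN = −sin φ cos λ·ΔX − sin φ sin λ·ΔY + cos φ·ΔZ = −(0.530637)(-0.729783)(512) − (0.530637)(0.683679)(25) + (0.847599)(-38) = 156.99 m.
1° of latitude spans πR/180 = 111177 m, so Δφ = 156.99 / 111177 × 3600 = 5.084″.

Δφ = 5.1″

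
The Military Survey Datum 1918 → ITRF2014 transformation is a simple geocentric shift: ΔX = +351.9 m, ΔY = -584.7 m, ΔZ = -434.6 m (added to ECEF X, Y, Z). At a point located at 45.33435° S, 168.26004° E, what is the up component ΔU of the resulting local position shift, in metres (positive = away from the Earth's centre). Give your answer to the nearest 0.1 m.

The local up (radial) axis is (cos φ cos λ, cos φ sin λ, sin φ), giving ΔU = -242.200 − 83.631 + 309.097 = -16.73 m.

ΔU = -16.7 m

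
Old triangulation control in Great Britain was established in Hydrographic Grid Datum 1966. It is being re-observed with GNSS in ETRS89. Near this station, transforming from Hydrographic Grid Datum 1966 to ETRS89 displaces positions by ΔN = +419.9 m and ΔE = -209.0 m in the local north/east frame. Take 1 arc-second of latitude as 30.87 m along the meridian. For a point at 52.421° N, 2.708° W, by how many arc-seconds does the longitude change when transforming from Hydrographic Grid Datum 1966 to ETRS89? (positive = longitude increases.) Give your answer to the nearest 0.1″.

At latitude 52.421°, cos φ = 0.609855.
1″ of longitude at this latitude = 30.87 × cos φ = 18.8262 m, so Δλ = -209.0 / 18.8262 = -11.102″.

Δλ = -11.1″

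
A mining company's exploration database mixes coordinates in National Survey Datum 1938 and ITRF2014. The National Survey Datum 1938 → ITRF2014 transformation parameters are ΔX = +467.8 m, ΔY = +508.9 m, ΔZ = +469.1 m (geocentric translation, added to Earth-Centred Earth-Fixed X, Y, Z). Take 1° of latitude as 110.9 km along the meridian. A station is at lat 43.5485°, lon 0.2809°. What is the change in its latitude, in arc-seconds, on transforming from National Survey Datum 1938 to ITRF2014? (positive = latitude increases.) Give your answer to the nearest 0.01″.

Δφ = 0.52″

sin φ = 0.688968, cos φ = 0.724791, sin λ = 0.004903, cos λ = 0.999988.
North component: ΔN = −sin φ cos λ·ΔX − sin φ sin λ·ΔY + cos φ·ΔZ = −(0.688968)(0.999988)(467.8) − (0.688968)(0.004903)(508.9) + (0.724791)(469.1) = 15.99 m.
1° of latitude spans 110900 m, so Δφ = 15.99 / 110900 × 3600 = 0.519″.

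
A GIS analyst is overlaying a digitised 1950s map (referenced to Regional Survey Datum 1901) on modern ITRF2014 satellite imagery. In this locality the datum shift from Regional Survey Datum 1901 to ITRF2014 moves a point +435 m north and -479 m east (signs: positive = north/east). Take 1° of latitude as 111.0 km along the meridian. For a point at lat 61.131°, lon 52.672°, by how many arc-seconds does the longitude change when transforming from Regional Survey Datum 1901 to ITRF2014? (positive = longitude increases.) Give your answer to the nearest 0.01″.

At latitude 61.131°, cos φ = 0.482809.
1° of longitude at this latitude = 111.0 × cos φ = 53.59 km, so Δλ = -479.0 / 53591.8 = -0.0089379° = -32.177″.

Δλ = -32.18″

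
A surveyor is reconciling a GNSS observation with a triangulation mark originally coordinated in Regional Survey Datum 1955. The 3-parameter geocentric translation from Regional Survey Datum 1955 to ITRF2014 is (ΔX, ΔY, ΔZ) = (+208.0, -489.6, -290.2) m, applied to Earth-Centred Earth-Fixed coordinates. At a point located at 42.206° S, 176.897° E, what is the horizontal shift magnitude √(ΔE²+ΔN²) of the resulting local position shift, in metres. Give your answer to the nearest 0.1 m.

605.6 m

The local east axis at (φ, λ) is (−sin λ, cos λ, 0), so ΔE = −sin(176.897°)·208.0 + cos(176.897°)·(-489.6) = 477.62 m.
The local north axis is (−sin φ cos λ, −sin φ sin λ, cos φ), giving ΔN = -139.529 − 17.804 − 214.961 = -372.29 m.
Horizontal magnitude = √(ΔE² + ΔN²) = √(477.62² + (-372.29)²) = 605.58 m.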